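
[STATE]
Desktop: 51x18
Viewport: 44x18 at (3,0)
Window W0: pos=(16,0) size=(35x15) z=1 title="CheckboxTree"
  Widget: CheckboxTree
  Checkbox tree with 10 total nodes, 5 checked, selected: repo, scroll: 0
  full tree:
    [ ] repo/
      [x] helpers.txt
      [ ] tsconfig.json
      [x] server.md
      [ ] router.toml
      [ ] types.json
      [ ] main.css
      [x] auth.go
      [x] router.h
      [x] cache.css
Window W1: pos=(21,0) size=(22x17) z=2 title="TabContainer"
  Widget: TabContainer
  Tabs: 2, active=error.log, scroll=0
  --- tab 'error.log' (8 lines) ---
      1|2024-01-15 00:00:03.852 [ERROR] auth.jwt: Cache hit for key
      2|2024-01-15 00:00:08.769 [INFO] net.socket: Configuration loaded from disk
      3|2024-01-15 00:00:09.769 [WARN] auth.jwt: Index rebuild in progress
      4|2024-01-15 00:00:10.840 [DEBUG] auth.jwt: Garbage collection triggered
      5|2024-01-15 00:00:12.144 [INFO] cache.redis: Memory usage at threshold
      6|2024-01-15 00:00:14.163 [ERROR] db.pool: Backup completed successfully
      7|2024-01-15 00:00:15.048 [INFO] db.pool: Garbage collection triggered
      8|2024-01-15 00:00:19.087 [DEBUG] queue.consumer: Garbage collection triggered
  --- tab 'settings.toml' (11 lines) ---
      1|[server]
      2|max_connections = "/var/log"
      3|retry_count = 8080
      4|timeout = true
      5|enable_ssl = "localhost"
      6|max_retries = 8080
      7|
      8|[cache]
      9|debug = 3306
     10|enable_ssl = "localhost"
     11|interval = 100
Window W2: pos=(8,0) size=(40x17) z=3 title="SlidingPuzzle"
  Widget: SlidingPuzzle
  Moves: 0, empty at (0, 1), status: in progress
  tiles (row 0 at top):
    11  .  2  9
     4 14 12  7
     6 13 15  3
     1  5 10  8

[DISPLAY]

     ┏━━━━━━━━━━━━━━━━━━━━━━━━━━━━━━━━━━━━━━
     ┃ SlidingPuzzle                        
     ┠──────────────────────────────────────
     ┃┌────┬────┬────┬────┐                 
     ┃│ 11 │    │  2 │  9 │                 
     ┃├────┼────┼────┼────┤                 
     ┃│  4 │ 14 │ 12 │  7 │                 
     ┃├────┼────┼────┼────┤                 
     ┃│  6 │ 13 │ 15 │  3 │                 
     ┃├────┼────┼────┼────┤                 
     ┃│  1 │  5 │ 10 │  8 │                 
     ┃└────┴────┴────┴────┘                 
     ┃Moves: 0                              
     ┃                                      
     ┃                                      
     ┃                                      
     ┗━━━━━━━━━━━━━━━━━━━━━━━━━━━━━━━━━━━━━━
                                            


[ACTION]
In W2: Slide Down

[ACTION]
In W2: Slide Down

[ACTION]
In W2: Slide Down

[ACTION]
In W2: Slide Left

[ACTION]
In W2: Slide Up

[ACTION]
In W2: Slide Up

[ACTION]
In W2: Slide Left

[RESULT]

     ┏━━━━━━━━━━━━━━━━━━━━━━━━━━━━━━━━━━━━━━
     ┃ SlidingPuzzle                        
     ┠──────────────────────────────────────
     ┃┌────┬────┬────┬────┐                 
     ┃│ 11 │  2 │ 12 │  9 │                 
     ┃├────┼────┼────┼────┤                 
     ┃│  4 │ 14 │ 15 │  7 │                 
     ┃├────┼────┼────┼────┤                 
     ┃│  6 │ 13 │  3 │    │                 
     ┃├────┼────┼────┼────┤                 
     ┃│  1 │  5 │ 10 │  8 │                 
     ┃└────┴────┴────┴────┘                 
     ┃Moves: 4                              
     ┃                                      
     ┃                                      
     ┃                                      
     ┗━━━━━━━━━━━━━━━━━━━━━━━━━━━━━━━━━━━━━━
                                            


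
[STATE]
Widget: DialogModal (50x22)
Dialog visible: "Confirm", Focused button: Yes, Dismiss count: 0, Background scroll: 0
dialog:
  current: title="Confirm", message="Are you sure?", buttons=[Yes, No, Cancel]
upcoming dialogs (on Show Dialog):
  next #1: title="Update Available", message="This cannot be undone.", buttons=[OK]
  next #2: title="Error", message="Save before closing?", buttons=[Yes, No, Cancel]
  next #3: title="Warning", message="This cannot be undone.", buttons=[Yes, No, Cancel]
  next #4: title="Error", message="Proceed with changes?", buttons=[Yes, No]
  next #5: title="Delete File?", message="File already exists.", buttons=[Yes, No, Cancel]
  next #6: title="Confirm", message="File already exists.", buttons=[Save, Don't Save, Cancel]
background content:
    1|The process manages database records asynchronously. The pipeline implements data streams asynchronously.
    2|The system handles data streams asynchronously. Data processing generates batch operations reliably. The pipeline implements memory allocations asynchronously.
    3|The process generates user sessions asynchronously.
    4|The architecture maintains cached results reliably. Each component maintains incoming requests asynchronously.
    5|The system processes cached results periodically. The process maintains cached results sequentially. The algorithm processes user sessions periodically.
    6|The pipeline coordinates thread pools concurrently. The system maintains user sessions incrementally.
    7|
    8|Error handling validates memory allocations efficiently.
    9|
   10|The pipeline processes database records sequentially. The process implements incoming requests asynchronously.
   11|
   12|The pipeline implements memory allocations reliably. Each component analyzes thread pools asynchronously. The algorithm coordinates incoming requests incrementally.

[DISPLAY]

The process manages database records asynchronousl
The system handles data streams asynchronously. Da
The process generates user sessions asynchronously
The architecture maintains cached results reliably
The system processes cached results periodically. 
The pipeline coordinates thread pools concurrently
                                                  
Error handling validates memory allocations effici
             ┌─────────────────────┐              
The pipeline │       Confirm       │rds sequential
             │    Are you sure?    │              
The pipeline │ [Yes]  No   Cancel  │ations reliabl
             └─────────────────────┘              
                                                  
                                                  
                                                  
                                                  
                                                  
                                                  
                                                  
                                                  
                                                  


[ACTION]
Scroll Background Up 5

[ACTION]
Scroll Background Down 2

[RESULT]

The process generates user sessions asynchronously
The architecture maintains cached results reliably
The system processes cached results periodically. 
The pipeline coordinates thread pools concurrently
                                                  
Error handling validates memory allocations effici
                                                  
The pipeline processes database records sequential
             ┌─────────────────────┐              
The pipeline │       Confirm       │ations reliabl
             │    Are you sure?    │              
             │ [Yes]  No   Cancel  │              
             └─────────────────────┘              
                                                  
                                                  
                                                  
                                                  
                                                  
                                                  
                                                  
                                                  
                                                  


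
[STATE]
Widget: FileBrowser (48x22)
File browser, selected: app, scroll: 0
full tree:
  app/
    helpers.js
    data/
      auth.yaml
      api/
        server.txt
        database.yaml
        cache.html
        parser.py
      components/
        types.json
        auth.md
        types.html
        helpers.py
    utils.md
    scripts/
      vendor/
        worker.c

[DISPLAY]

> [-] app/                                      
    helpers.js                                  
    [+] data/                                   
    utils.md                                    
    [+] scripts/                                
                                                
                                                
                                                
                                                
                                                
                                                
                                                
                                                
                                                
                                                
                                                
                                                
                                                
                                                
                                                
                                                
                                                


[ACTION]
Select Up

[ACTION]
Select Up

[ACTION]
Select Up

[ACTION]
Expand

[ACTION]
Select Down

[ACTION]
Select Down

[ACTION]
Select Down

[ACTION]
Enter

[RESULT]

  [-] app/                                      
    helpers.js                                  
    [+] data/                                   
  > utils.md                                    
    [+] scripts/                                
                                                
                                                
                                                
                                                
                                                
                                                
                                                
                                                
                                                
                                                
                                                
                                                
                                                
                                                
                                                
                                                
                                                


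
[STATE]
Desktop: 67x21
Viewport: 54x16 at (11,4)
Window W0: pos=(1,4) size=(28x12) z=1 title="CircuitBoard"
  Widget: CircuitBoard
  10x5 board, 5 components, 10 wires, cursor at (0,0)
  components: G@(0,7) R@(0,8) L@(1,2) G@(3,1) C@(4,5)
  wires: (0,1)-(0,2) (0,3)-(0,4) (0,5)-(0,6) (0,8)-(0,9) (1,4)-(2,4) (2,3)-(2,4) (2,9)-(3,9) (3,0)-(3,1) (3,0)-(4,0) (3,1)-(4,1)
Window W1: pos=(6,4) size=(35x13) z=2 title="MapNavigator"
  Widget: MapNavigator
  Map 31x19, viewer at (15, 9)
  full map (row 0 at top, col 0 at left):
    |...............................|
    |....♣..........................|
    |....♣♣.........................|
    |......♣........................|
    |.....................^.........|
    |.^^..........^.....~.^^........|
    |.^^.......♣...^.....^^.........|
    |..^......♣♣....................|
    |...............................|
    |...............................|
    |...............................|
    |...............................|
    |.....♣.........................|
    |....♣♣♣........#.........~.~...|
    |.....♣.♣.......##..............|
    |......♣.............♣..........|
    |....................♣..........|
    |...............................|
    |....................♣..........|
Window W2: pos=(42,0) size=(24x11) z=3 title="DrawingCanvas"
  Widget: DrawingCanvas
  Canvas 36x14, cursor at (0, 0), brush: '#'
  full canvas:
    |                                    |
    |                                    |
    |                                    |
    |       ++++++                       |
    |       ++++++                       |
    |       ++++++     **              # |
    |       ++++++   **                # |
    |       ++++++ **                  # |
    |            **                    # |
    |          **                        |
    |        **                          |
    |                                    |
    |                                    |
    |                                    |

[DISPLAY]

━━━━━━━━━━━━━━━━━━━━━━━━━━━━━┓ ┃                      
Navigator                    ┃ ┃                      
─────────────────────────────┨ ┃       ++++++         
..........^.....~.^^........ ┃ ┃       ++++++         
.......♣...^.....^^......... ┃ ┃       ++++++     **  
......♣♣.................... ┃ ┃       ++++++   **    
............................ ┃ ┗━━━━━━━━━━━━━━━━━━━━━━
............@............... ┃                        
............................ ┃                        
............................ ┃                        
..♣......................... ┃                        
.♣♣♣........#.........~.~... ┃                        
━━━━━━━━━━━━━━━━━━━━━━━━━━━━━┛                        
                                                      
                                                      
                                                      


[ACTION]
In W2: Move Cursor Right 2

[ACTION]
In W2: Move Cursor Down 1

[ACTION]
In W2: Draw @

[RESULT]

━━━━━━━━━━━━━━━━━━━━━━━━━━━━━┓ ┃  @                   
Navigator                    ┃ ┃                      
─────────────────────────────┨ ┃       ++++++         
..........^.....~.^^........ ┃ ┃       ++++++         
.......♣...^.....^^......... ┃ ┃       ++++++     **  
......♣♣.................... ┃ ┃       ++++++   **    
............................ ┃ ┗━━━━━━━━━━━━━━━━━━━━━━
............@............... ┃                        
............................ ┃                        
............................ ┃                        
..♣......................... ┃                        
.♣♣♣........#.........~.~... ┃                        
━━━━━━━━━━━━━━━━━━━━━━━━━━━━━┛                        
                                                      
                                                      
                                                      


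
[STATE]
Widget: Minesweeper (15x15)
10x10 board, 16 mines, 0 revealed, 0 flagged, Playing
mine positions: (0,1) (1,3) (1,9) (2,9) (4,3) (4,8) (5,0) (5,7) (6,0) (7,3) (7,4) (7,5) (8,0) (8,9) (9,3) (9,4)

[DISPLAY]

■■■■■■■■■■     
■■■■■■■■■■     
■■■■■■■■■■     
■■■■■■■■■■     
■■■■■■■■■■     
■■■■■■■■■■     
■■■■■■■■■■     
■■■■■■■■■■     
■■■■■■■■■■     
■■■■■■■■■■     
               
               
               
               
               


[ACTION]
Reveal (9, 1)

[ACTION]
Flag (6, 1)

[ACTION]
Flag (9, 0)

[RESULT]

■■■■■■■■■■     
■■■■■■■■■■     
■■■■■■■■■■     
■■■■■■■■■■     
■■■■■■■■■■     
■■■■■■■■■■     
■⚑■■■■■■■■     
■■■■■■■■■■     
■■■■■■■■■■     
⚑1■■■■■■■■     
               
               
               
               
               


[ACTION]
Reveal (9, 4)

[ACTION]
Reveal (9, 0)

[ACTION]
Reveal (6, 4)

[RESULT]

■✹■■■■■■■■     
■■■✹■■■■■✹     
■■■■■■■■■✹     
■■■■■■■■■■     
■■■✹■■■■✹■     
✹■■■■■■✹■■     
✹⚑■■■■■■■■     
■■■✹✹✹■■■■     
✹■■■■■■■■✹     
⚑1■✹✹■■■■■     
               
               
               
               
               


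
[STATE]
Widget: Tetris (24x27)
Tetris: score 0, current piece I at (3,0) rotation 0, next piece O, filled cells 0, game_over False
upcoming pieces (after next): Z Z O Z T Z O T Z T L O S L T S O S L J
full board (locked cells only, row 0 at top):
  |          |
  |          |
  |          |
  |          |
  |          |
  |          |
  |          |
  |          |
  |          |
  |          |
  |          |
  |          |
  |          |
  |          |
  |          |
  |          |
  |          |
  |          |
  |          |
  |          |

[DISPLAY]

   ████   │Next:        
          │▓▓           
          │▓▓           
          │             
          │             
          │             
          │Score:       
          │0            
          │             
          │             
          │             
          │             
          │             
          │             
          │             
          │             
          │             
          │             
          │             
          │             
          │             
          │             
          │             
          │             
          │             
          │             
          │             


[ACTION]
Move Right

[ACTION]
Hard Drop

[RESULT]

    ▓▓    │Next:        
    ▓▓    │▓▓           
          │ ▓▓          
          │             
          │             
          │             
          │Score:       
          │0            
          │             
          │             
          │             
          │             
          │             
          │             
          │             
          │             
          │             
          │             
          │             
    ████  │             
          │             
          │             
          │             
          │             
          │             
          │             
          │             


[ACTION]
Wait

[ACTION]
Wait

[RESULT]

          │Next:        
          │▓▓           
    ▓▓    │ ▓▓          
    ▓▓    │             
          │             
          │             
          │Score:       
          │0            
          │             
          │             
          │             
          │             
          │             
          │             
          │             
          │             
          │             
          │             
          │             
    ████  │             
          │             
          │             
          │             
          │             
          │             
          │             
          │             


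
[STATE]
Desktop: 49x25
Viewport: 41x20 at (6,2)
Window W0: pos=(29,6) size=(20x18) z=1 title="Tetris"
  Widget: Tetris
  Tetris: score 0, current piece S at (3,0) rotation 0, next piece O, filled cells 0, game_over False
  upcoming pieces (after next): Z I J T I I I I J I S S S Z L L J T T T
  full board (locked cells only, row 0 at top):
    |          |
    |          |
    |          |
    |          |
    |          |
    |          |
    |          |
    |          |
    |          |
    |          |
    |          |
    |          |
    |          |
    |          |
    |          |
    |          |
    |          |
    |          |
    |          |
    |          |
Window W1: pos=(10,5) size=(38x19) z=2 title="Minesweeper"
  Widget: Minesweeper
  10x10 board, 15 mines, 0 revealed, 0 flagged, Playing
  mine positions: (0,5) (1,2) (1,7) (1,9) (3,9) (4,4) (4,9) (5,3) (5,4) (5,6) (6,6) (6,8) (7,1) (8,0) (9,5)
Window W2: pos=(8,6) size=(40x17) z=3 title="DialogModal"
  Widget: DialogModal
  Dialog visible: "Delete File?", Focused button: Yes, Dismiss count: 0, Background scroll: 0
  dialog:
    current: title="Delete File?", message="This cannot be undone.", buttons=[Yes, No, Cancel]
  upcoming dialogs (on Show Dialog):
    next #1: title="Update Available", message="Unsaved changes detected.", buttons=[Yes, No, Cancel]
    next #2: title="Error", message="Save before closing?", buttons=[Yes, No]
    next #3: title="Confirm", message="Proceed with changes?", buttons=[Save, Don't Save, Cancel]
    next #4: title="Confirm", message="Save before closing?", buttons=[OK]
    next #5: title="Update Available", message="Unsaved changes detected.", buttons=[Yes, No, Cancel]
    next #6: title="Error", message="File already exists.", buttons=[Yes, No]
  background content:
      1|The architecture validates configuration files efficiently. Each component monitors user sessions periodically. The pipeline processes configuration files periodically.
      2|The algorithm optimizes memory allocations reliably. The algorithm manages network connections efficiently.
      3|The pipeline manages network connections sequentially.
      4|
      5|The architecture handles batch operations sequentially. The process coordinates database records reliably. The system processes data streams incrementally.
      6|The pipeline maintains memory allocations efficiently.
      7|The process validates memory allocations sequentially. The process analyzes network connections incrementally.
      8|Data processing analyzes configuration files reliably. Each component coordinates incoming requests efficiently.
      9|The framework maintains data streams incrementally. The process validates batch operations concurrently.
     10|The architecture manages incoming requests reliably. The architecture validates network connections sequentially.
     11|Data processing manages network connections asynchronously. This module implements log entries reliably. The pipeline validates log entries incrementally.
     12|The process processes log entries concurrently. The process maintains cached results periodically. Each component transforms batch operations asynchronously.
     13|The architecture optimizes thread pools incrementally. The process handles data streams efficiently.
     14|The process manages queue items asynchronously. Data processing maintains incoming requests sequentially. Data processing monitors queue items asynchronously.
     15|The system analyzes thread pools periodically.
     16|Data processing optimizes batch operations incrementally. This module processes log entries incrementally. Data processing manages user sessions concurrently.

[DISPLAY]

                                         
                                         
                                         
    ┏━━━━━━━━━━━━━━━━━━━━━━━━━━━━━━━━━━━━
  ┏━━━━━━━━━━━━━━━━━━━━━━━━━━━━━━━━━━━━━━
  ┃ DialogModal                          
  ┠──────────────────────────────────────
  ┃The architecture validates configurati
  ┃The algorithm optimizes memory allocat
  ┃The pipeline manages network connectio
  ┃                                      
  ┃The ar┌────────────────────────┐perati
  ┃The pi│      Delete File?      │locati
  ┃The pr│ This cannot be undone. │ocatio
  ┃Data p│  [Yes]  No   Cancel    │ration
  ┃The fr└────────────────────────┘eams i
  ┃The architecture manages incoming requ
  ┃Data processing manages network connec
  ┃The process processes log entries conc
  ┃The architecture optimizes thread pool


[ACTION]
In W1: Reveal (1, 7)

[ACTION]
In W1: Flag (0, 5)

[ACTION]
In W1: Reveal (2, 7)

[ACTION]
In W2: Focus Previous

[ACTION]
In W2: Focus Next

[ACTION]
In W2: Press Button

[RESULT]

                                         
                                         
                                         
    ┏━━━━━━━━━━━━━━━━━━━━━━━━━━━━━━━━━━━━
  ┏━━━━━━━━━━━━━━━━━━━━━━━━━━━━━━━━━━━━━━
  ┃ DialogModal                          
  ┠──────────────────────────────────────
  ┃The architecture validates configurati
  ┃The algorithm optimizes memory allocat
  ┃The pipeline manages network connectio
  ┃                                      
  ┃The architecture handles batch operati
  ┃The pipeline maintains memory allocati
  ┃The process validates memory allocatio
  ┃Data processing analyzes configuration
  ┃The framework maintains data streams i
  ┃The architecture manages incoming requ
  ┃Data processing manages network connec
  ┃The process processes log entries conc
  ┃The architecture optimizes thread pool


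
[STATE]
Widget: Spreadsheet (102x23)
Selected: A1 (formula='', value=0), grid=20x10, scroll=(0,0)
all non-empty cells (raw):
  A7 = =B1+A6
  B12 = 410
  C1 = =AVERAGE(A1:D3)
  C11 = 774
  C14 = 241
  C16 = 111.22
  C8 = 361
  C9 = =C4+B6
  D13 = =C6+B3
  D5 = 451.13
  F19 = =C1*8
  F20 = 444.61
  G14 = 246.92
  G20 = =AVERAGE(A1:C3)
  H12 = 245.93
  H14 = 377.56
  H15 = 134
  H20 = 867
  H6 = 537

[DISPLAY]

A1:                                                                                                   
       A       B       C       D       E       F       G       H       I       J                      
------------------------------------------------------------------------------------------------------
  1      [0]       0#CIRC!         0       0       0       0       0       0       0                  
  2        0       0       0       0       0       0       0       0       0       0                  
  3        0       0       0       0       0       0       0       0       0       0                  
  4        0       0       0       0       0       0       0       0       0       0                  
  5        0       0       0  451.13       0       0       0       0       0       0                  
  6        0       0       0       0       0       0       0     537       0       0                  
  7        0       0       0       0       0       0       0       0       0       0                  
  8        0       0     361       0       0       0       0       0       0       0                  
  9        0       0       0       0       0       0       0       0       0       0                  
 10        0       0       0       0       0       0       0       0       0       0                  
 11        0       0     774       0       0       0       0       0       0       0                  
 12        0     410       0       0       0       0       0  245.93       0       0                  
 13        0       0       0       0       0       0       0       0       0       0                  
 14        0       0     241       0       0       0  246.92  377.56       0       0                  
 15        0       0       0       0       0       0       0     134       0       0                  
 16        0       0  111.22       0       0       0       0       0       0       0                  
 17        0       0       0       0       0       0       0       0       0       0                  
 18        0       0       0       0       0       0       0       0       0       0                  
 19        0       0       0       0       0#CIRC!         0       0       0       0                  
 20        0       0       0       0       0  444.61#CIRC!       867       0       0                  


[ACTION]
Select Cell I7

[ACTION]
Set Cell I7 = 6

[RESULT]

I7: 6                                                                                                 
       A       B       C       D       E       F       G       H       I       J                      
------------------------------------------------------------------------------------------------------
  1        0       0#CIRC!         0       0       0       0       0       0       0                  
  2        0       0       0       0       0       0       0       0       0       0                  
  3        0       0       0       0       0       0       0       0       0       0                  
  4        0       0       0       0       0       0       0       0       0       0                  
  5        0       0       0  451.13       0       0       0       0       0       0                  
  6        0       0       0       0       0       0       0     537       0       0                  
  7        0       0       0       0       0       0       0       0     [6]       0                  
  8        0       0     361       0       0       0       0       0       0       0                  
  9        0       0       0       0       0       0       0       0       0       0                  
 10        0       0       0       0       0       0       0       0       0       0                  
 11        0       0     774       0       0       0       0       0       0       0                  
 12        0     410       0       0       0       0       0  245.93       0       0                  
 13        0       0       0       0       0       0       0       0       0       0                  
 14        0       0     241       0       0       0  246.92  377.56       0       0                  
 15        0       0       0       0       0       0       0     134       0       0                  
 16        0       0  111.22       0       0       0       0       0       0       0                  
 17        0       0       0       0       0       0       0       0       0       0                  
 18        0       0       0       0       0       0       0       0       0       0                  
 19        0       0       0       0       0#CIRC!         0       0       0       0                  
 20        0       0       0       0       0  444.61#CIRC!       867       0       0                  


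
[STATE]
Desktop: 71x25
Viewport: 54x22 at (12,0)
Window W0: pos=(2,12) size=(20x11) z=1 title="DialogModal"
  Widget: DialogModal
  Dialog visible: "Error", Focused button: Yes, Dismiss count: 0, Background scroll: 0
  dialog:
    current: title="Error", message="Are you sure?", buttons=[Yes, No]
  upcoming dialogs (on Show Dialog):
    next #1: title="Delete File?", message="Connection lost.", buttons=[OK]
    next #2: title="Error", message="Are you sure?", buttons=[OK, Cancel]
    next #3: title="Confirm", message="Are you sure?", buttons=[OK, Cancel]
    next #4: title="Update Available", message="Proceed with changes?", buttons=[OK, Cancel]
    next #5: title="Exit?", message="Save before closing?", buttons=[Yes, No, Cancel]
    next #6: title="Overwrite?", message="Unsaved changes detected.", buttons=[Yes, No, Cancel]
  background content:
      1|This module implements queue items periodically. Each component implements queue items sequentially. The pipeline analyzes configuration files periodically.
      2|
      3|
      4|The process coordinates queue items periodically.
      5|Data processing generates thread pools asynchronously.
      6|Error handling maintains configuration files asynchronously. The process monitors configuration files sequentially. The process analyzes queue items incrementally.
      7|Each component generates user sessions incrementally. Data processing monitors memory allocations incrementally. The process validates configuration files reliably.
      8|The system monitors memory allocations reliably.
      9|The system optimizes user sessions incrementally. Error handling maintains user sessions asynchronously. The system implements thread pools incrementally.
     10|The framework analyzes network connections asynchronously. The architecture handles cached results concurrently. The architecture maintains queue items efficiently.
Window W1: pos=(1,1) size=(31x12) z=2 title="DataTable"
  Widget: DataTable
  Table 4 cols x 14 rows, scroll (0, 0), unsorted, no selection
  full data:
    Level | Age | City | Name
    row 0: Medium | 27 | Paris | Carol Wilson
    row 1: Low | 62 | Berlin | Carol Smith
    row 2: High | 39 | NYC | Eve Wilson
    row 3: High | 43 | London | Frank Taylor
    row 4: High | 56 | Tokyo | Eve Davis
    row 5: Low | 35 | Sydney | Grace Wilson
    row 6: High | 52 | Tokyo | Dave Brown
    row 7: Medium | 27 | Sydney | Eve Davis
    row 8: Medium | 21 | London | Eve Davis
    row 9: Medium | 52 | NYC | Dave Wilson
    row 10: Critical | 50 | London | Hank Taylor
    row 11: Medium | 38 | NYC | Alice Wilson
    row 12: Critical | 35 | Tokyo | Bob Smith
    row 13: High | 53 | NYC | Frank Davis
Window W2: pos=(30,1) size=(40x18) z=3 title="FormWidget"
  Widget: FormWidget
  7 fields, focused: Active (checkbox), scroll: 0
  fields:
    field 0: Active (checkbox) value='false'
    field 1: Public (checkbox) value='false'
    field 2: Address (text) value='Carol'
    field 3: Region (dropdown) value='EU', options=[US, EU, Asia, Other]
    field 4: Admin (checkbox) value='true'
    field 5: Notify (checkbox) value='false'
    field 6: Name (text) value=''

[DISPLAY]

                                                      
━━━━━━━━━━━━━━━━━━┏━━━━━━━━━━━━━━━━━━━━━━━━━━━━━━━━━━━
                  ┃ FormWidget                        
──────────────────┠───────────────────────────────────
ge│City  │Name    ┃> Active:     [ ]                  
──┼──────┼────────┃  Public:     [ ]                  
7 │Paris │Carol Wi┃  Address:    [Carol               
2 │Berlin│Carol Sm┃  Region:     [EU                  
9 │NYC   │Eve Wils┃  Admin:      [x]                  
3 │London│Frank Ta┃  Notify:     [ ]                  
6 │Tokyo │Eve Davi┃  Name:       [                    
5 │Sydney│Grace Wi┃                                   
━━━━━━━━━━━━━━━━━━┃                                   
dal      ┃        ┃                                   
─────────┨        ┃                                   
le implem┃        ┃                                   
──────┐  ┃        ┃                                   
or    │  ┃        ┃                                   
u sure│di┃        ┗━━━━━━━━━━━━━━━━━━━━━━━━━━━━━━━━━━━
  No  │ge┃                                            
──────┘ai┃                                            
onent gen┃                                            


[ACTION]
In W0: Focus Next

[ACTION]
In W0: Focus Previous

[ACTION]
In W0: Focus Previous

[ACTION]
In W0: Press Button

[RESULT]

                                                      
━━━━━━━━━━━━━━━━━━┏━━━━━━━━━━━━━━━━━━━━━━━━━━━━━━━━━━━
                  ┃ FormWidget                        
──────────────────┠───────────────────────────────────
ge│City  │Name    ┃> Active:     [ ]                  
──┼──────┼────────┃  Public:     [ ]                  
7 │Paris │Carol Wi┃  Address:    [Carol               
2 │Berlin│Carol Sm┃  Region:     [EU                  
9 │NYC   │Eve Wils┃  Admin:      [x]                  
3 │London│Frank Ta┃  Notify:     [ ]                  
6 │Tokyo │Eve Davi┃  Name:       [                    
5 │Sydney│Grace Wi┃                                   
━━━━━━━━━━━━━━━━━━┃                                   
dal      ┃        ┃                                   
─────────┨        ┃                                   
le implem┃        ┃                                   
         ┃        ┃                                   
         ┃        ┃                                   
ss coordi┃        ┗━━━━━━━━━━━━━━━━━━━━━━━━━━━━━━━━━━━
essing ge┃                                            
dling mai┃                                            
onent gen┃                                            


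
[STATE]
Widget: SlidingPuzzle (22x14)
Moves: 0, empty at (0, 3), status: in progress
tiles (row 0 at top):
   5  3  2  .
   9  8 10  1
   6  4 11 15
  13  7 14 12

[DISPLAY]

┌────┬────┬────┬────┐ 
│  5 │  3 │  2 │    │ 
├────┼────┼────┼────┤ 
│  9 │  8 │ 10 │  1 │ 
├────┼────┼────┼────┤ 
│  6 │  4 │ 11 │ 15 │ 
├────┼────┼────┼────┤ 
│ 13 │  7 │ 14 │ 12 │ 
└────┴────┴────┴────┘ 
Moves: 0              
                      
                      
                      
                      


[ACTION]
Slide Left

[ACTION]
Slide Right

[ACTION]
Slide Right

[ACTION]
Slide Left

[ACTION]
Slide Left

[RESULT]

┌────┬────┬────┬────┐ 
│  5 │  3 │  2 │    │ 
├────┼────┼────┼────┤ 
│  9 │  8 │ 10 │  1 │ 
├────┼────┼────┼────┤ 
│  6 │  4 │ 11 │ 15 │ 
├────┼────┼────┼────┤ 
│ 13 │  7 │ 14 │ 12 │ 
└────┴────┴────┴────┘ 
Moves: 4              
                      
                      
                      
                      


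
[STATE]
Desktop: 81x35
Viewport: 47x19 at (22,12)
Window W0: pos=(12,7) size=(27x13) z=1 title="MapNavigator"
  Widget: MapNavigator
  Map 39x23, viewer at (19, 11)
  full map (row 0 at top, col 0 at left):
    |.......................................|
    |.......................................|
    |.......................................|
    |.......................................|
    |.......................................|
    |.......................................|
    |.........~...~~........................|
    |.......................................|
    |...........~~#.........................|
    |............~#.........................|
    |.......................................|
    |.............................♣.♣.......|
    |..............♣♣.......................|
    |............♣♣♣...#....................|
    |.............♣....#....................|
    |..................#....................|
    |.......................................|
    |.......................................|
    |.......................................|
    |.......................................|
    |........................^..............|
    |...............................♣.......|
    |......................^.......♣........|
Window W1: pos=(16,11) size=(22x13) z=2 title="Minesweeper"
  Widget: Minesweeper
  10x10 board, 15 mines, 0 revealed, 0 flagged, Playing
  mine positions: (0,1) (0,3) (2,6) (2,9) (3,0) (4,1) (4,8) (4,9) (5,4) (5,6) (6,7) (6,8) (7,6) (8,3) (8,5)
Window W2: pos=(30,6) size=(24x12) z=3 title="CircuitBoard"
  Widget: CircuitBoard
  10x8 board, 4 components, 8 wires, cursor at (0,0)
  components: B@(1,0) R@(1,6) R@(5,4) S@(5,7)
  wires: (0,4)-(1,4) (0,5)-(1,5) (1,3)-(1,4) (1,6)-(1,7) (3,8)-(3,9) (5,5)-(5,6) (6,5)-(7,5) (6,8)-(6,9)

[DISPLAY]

sweeper ┃1   B           · ─ · ┃               
────────┃                      ┃               
■■■■■   ┃2                     ┃               
■■■■■   ┃                      ┃               
■■■■■   ┃3                     ┃               
■■■■■   ┗━━━━━━━━━━━━━━━━━━━━━━┛               
■■■■■          ┃┃                              
■■■■■          ┃┛                              
■■■■■          ┃                               
■■■■■          ┃                               
■■■■■          ┃                               
━━━━━━━━━━━━━━━┛                               
                                               
                                               
                                               
                                               
                                               
                                               
                                               


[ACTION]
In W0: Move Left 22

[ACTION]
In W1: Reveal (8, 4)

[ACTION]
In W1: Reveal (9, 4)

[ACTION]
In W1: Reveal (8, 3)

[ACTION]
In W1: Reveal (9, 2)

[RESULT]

sweeper ┃1   B           · ─ · ┃               
────────┃                      ┃               
■■■■■   ┃2                     ┃               
■■■■■   ┃                      ┃               
■✹■■✹   ┃3                     ┃               
■■■■■   ┗━━━━━━━━━━━━━━━━━━━━━━┛               
■■■✹✹          ┃┃                              
■✹■■■          ┃┛                              
■■✹✹■          ┃                               
■✹■■■          ┃                               
✹■■■■          ┃                               
━━━━━━━━━━━━━━━┛                               
                                               
                                               
                                               
                                               
                                               
                                               
                                               
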